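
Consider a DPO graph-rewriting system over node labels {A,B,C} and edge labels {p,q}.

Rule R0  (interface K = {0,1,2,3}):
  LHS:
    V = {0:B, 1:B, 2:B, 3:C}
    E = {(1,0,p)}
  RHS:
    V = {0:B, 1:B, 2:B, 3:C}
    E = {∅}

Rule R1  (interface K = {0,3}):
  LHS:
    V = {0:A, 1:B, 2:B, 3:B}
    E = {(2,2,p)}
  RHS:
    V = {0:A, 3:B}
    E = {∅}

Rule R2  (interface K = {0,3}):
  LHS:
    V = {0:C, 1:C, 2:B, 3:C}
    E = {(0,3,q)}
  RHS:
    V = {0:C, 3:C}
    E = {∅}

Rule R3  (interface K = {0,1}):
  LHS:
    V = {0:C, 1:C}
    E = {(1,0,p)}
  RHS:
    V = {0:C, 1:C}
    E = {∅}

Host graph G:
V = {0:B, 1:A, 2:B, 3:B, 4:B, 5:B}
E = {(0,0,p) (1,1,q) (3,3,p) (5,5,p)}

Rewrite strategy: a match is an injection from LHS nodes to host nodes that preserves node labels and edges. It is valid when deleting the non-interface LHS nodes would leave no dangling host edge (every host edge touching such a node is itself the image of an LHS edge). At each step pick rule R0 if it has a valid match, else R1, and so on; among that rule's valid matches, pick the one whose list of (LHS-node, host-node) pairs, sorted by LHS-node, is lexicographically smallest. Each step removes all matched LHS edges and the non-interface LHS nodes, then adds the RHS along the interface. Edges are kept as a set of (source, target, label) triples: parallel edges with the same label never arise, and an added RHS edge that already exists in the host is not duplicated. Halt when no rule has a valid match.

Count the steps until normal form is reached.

[0] host  ⇒  6 nodes, 4 edges  {0-p->0 1-q->1 3-p->3 5-p->5}
[1] R1 @ {0↦1, 1↦2, 2↦0, 3↦3}  ⇒  4 nodes, 3 edges  {1-q->1 3-p->3 5-p->5}
[2] R1 @ {0↦1, 1↦4, 2↦3, 3↦5}  ⇒  2 nodes, 2 edges  {1-q->1 5-p->5}
halt: no rule applies after step 2

Answer: 2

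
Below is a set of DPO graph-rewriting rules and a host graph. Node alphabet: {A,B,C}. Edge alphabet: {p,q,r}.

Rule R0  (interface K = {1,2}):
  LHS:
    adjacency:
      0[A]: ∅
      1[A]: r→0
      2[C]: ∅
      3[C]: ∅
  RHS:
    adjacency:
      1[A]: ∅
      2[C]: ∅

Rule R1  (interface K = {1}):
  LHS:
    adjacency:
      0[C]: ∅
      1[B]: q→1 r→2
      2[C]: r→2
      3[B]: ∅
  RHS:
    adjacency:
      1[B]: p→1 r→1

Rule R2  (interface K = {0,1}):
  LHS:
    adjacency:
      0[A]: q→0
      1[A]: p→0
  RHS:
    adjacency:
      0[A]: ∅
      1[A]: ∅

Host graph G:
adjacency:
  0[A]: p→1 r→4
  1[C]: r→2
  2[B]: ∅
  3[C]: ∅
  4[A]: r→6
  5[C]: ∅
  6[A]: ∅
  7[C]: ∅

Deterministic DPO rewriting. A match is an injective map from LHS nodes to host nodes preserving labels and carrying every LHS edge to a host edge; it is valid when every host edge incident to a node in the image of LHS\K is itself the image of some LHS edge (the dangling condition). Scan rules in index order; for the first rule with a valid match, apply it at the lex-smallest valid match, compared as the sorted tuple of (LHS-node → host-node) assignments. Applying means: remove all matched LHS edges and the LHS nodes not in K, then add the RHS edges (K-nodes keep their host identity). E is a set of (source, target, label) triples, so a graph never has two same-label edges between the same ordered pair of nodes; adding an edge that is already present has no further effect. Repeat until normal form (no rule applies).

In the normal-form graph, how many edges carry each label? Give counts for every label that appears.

initial: |V|=8 |E|=4  E = 0-p->1 0-r->4 1-r->2 4-r->6
step 1: apply R0 at {0↦6, 1↦4, 2↦1, 3↦3}  → |V|=6 |E|=3  E = 0-p->1 0-r->4 1-r->2
step 2: apply R0 at {0↦4, 1↦0, 2↦1, 3↦5}  → |V|=4 |E|=2  E = 0-p->1 1-r->2
normal form: no rule applies after step 2
NF edges: [(0, 1, 'p'), (1, 2, 'r')]

Answer: p:1 r:1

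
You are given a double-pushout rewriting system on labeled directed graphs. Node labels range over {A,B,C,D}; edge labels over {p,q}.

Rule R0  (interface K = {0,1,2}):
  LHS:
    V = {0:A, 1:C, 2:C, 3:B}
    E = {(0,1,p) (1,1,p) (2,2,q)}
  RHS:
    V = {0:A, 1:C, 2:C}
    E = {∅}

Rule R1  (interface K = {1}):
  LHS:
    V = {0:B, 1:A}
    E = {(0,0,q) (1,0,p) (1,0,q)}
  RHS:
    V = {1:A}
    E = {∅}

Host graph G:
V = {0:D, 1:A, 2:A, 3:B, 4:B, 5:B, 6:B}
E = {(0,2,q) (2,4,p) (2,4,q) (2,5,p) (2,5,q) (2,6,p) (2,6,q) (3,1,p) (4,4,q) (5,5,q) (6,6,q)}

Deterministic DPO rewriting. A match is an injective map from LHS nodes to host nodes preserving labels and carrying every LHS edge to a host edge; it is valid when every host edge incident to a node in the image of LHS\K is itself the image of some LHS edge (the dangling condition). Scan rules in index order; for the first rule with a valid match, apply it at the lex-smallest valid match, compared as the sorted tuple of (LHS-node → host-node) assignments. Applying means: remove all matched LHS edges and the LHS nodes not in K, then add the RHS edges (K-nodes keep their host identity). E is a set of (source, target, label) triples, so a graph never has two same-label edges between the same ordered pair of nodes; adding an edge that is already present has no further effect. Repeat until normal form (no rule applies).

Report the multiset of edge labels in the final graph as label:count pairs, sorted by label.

[0] host  ⇒  7 nodes, 11 edges  {0-q->2 2-p->4 2-q->4 2-p->5 2-q->5 2-p->6 2-q->6 3-p->1 4-q->4 5-q->5 6-q->6}
[1] R1 @ {0↦4, 1↦2}  ⇒  6 nodes, 8 edges  {0-q->2 2-p->5 2-q->5 2-p->6 2-q->6 3-p->1 5-q->5 6-q->6}
[2] R1 @ {0↦5, 1↦2}  ⇒  5 nodes, 5 edges  {0-q->2 2-p->6 2-q->6 3-p->1 6-q->6}
[3] R1 @ {0↦6, 1↦2}  ⇒  4 nodes, 2 edges  {0-q->2 3-p->1}
halt: no rule applies after step 3
NF edges: [(0, 2, 'q'), (3, 1, 'p')]

Answer: p:1 q:1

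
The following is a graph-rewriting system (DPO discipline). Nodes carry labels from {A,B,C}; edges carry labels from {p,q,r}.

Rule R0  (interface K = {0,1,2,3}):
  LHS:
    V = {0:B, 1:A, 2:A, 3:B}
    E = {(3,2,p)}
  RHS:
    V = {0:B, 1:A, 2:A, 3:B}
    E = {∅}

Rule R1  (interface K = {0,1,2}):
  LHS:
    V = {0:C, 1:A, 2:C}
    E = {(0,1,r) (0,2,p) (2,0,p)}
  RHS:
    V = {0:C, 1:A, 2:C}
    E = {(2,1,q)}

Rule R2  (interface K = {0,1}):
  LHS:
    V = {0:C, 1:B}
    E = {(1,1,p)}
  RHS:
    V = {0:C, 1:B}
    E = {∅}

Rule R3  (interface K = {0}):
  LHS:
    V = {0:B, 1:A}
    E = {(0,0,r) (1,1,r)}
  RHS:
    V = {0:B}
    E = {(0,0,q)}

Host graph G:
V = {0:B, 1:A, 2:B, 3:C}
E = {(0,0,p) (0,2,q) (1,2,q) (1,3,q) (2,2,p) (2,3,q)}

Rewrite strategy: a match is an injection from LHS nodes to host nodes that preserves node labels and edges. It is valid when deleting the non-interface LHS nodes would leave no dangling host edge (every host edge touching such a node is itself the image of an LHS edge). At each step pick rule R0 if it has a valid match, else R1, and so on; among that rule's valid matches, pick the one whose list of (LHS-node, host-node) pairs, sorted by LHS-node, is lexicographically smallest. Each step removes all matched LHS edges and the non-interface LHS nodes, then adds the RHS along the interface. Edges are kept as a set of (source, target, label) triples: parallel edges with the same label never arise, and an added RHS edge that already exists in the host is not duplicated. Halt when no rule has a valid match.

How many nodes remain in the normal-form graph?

Answer: 4

Rewrite trace:
initial: |V|=4 |E|=6  E = 0-p->0 0-q->2 1-q->2 1-q->3 2-p->2 2-q->3
step 1: apply R2 at {0↦3, 1↦0}  → |V|=4 |E|=5  E = 0-q->2 1-q->2 1-q->3 2-p->2 2-q->3
step 2: apply R2 at {0↦3, 1↦2}  → |V|=4 |E|=4  E = 0-q->2 1-q->2 1-q->3 2-q->3
halt: no rule applies after step 2
NF nodes: {0:B, 1:A, 2:B, 3:C}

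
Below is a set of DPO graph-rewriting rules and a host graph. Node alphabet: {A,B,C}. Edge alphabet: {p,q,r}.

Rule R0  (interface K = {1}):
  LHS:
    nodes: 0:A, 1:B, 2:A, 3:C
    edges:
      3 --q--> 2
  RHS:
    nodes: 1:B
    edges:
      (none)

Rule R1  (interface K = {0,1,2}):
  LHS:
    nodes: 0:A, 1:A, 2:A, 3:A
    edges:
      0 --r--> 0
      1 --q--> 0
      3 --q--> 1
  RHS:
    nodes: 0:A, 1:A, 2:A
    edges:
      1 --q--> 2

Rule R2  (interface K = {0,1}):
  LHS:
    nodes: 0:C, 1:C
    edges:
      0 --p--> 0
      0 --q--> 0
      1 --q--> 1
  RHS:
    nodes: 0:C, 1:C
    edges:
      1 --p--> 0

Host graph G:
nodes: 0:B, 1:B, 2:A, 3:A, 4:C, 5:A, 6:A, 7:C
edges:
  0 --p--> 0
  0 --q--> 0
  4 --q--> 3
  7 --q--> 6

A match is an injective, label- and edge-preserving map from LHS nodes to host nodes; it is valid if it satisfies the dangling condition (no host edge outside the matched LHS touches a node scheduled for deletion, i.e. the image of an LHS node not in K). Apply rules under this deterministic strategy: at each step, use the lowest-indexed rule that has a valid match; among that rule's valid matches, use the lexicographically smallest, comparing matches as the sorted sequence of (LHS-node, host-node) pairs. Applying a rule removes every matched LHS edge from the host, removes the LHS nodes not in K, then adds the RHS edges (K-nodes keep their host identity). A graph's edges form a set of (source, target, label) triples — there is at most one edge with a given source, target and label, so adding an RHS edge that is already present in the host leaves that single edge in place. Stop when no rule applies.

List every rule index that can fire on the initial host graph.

R0: 8 valid matches — {0↦2, 1↦0, 2↦3, 3↦4}, {0↦2, 1↦0, 2↦6, 3↦7}, {0↦2, 1↦1, 2↦3, 3↦4} (+5 more)
R1: no valid match — LHS pattern not found
R2: no valid match — LHS pattern not found

Answer: [R0]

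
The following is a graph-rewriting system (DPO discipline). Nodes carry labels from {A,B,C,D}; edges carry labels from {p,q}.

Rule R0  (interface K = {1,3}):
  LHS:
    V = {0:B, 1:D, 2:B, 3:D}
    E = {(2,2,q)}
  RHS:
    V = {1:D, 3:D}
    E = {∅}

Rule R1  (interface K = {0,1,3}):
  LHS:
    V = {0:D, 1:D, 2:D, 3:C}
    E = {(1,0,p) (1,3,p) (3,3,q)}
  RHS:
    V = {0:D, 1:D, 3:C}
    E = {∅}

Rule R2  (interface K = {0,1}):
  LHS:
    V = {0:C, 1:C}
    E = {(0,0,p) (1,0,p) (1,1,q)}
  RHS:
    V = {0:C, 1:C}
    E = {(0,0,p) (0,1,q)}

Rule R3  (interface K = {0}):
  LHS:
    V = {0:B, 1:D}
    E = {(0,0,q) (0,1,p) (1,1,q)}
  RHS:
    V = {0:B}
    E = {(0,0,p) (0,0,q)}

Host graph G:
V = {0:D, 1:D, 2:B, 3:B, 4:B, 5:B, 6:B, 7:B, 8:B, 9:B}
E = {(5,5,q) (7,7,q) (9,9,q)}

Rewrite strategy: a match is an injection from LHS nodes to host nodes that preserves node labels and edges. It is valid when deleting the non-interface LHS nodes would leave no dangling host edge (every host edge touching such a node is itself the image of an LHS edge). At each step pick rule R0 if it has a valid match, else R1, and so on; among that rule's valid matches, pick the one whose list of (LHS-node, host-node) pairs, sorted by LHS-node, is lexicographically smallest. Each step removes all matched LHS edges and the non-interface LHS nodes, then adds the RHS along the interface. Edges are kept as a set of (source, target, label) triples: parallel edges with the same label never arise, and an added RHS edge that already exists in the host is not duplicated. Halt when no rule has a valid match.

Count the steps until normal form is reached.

Answer: 3

Rewrite trace:
start.  V:10 E:3  edges: 5-q->5 7-q->7 9-q->9
1. fire R0 via {0↦2, 1↦0, 2↦5, 3↦1}  →  V:8 E:2  edges: 7-q->7 9-q->9
2. fire R0 via {0↦3, 1↦0, 2↦7, 3↦1}  →  V:6 E:1  edges: 9-q->9
3. fire R0 via {0↦4, 1↦0, 2↦9, 3↦1}  →  V:4 E:0  edges: ∅
halt: no rule applies after step 3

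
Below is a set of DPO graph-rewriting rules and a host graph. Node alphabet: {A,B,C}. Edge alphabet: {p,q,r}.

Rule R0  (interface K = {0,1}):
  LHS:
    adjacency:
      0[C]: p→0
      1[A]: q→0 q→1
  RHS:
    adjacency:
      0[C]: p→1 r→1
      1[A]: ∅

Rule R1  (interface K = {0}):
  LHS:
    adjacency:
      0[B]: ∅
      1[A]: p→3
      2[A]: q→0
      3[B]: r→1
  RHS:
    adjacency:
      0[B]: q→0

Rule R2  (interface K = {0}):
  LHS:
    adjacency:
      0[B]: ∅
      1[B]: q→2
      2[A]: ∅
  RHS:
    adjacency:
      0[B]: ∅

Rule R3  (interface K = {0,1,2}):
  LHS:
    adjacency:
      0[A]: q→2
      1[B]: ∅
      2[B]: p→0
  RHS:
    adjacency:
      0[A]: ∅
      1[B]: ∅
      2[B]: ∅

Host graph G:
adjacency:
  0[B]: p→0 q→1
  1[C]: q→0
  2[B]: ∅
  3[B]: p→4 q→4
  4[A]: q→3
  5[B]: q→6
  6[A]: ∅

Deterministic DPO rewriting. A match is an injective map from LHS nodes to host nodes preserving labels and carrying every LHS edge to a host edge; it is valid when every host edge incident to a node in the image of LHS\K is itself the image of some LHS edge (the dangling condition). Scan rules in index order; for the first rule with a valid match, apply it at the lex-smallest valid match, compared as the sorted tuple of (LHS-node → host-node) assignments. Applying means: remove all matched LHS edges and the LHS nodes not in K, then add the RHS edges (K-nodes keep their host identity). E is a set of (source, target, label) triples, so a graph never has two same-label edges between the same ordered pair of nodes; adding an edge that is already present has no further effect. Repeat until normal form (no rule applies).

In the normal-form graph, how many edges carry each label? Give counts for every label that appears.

Answer: p:1 q:2

Derivation:
[0] host  ⇒  7 nodes, 7 edges  {0-p->0 0-q->1 1-q->0 3-p->4 3-q->4 4-q->3 5-q->6}
[1] R2 @ {0↦0, 1↦5, 2↦6}  ⇒  5 nodes, 6 edges  {0-p->0 0-q->1 1-q->0 3-p->4 3-q->4 4-q->3}
[2] R3 @ {0↦4, 1↦0, 2↦3}  ⇒  5 nodes, 4 edges  {0-p->0 0-q->1 1-q->0 3-q->4}
[3] R2 @ {0↦0, 1↦3, 2↦4}  ⇒  3 nodes, 3 edges  {0-p->0 0-q->1 1-q->0}
halt: no rule applies after step 3
NF edges: [(0, 0, 'p'), (0, 1, 'q'), (1, 0, 'q')]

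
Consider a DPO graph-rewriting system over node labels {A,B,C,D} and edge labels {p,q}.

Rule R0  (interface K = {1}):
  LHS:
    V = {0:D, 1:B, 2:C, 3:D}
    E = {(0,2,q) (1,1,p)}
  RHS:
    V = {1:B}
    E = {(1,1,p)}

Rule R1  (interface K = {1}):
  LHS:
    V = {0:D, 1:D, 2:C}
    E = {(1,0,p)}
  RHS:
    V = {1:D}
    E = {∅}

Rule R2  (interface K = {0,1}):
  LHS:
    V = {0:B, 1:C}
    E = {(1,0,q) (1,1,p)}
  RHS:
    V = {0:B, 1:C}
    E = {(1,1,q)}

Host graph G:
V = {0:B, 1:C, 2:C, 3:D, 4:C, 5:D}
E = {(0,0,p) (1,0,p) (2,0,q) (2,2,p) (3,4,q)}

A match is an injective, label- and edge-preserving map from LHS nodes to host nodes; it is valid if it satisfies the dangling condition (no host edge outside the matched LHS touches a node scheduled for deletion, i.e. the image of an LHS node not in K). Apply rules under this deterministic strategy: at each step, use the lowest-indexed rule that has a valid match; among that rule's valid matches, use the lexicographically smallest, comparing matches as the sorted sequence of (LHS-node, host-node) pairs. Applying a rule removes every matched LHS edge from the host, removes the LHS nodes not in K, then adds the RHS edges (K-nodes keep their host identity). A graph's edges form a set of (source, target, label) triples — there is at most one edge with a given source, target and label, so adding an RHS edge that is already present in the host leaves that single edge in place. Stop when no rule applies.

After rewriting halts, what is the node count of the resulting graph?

start.  V:6 E:5  edges: 0-p->0 1-p->0 2-q->0 2-p->2 3-q->4
1. fire R0 via {0↦3, 1↦0, 2↦4, 3↦5}  →  V:3 E:4  edges: 0-p->0 1-p->0 2-q->0 2-p->2
2. fire R2 via {0↦0, 1↦2}  →  V:3 E:3  edges: 0-p->0 1-p->0 2-q->2
normal form: no rule applies after step 2
NF nodes: {0:B, 1:C, 2:C}

Answer: 3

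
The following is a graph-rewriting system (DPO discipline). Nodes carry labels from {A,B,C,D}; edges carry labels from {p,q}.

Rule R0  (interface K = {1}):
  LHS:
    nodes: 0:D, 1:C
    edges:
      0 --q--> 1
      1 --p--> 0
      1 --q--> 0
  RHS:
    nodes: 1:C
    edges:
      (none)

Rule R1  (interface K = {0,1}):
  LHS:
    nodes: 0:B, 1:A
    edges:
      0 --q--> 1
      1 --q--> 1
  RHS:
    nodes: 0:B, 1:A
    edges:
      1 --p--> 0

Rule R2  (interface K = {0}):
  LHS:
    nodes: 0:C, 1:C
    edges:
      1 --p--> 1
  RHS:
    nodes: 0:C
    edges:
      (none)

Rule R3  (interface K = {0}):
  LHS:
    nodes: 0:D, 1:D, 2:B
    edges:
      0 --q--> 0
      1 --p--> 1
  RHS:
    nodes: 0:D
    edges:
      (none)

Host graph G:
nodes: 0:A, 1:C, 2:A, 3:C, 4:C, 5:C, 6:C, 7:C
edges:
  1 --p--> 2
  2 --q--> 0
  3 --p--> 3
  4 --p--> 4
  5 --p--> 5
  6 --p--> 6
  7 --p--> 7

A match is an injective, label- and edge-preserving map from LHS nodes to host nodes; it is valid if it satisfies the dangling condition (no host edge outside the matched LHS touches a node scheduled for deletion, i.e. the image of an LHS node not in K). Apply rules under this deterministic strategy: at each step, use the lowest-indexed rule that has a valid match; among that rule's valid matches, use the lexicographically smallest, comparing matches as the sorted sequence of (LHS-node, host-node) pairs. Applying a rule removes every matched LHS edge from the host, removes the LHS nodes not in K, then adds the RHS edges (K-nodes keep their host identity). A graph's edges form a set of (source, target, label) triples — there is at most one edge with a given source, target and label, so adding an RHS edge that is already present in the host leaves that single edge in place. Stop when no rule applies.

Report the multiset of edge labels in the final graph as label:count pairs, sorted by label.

Answer: p:1 q:1

Derivation:
initial: |V|=8 |E|=7  E = 1-p->2 2-q->0 3-p->3 4-p->4 5-p->5 6-p->6 7-p->7
step 1: apply R2 at {0↦1, 1↦3}  → |V|=7 |E|=6  E = 1-p->2 2-q->0 4-p->4 5-p->5 6-p->6 7-p->7
step 2: apply R2 at {0↦1, 1↦4}  → |V|=6 |E|=5  E = 1-p->2 2-q->0 5-p->5 6-p->6 7-p->7
step 3: apply R2 at {0↦1, 1↦5}  → |V|=5 |E|=4  E = 1-p->2 2-q->0 6-p->6 7-p->7
step 4: apply R2 at {0↦1, 1↦6}  → |V|=4 |E|=3  E = 1-p->2 2-q->0 7-p->7
step 5: apply R2 at {0↦1, 1↦7}  → |V|=3 |E|=2  E = 1-p->2 2-q->0
final graph: no rule applies after step 5
NF edges: [(1, 2, 'p'), (2, 0, 'q')]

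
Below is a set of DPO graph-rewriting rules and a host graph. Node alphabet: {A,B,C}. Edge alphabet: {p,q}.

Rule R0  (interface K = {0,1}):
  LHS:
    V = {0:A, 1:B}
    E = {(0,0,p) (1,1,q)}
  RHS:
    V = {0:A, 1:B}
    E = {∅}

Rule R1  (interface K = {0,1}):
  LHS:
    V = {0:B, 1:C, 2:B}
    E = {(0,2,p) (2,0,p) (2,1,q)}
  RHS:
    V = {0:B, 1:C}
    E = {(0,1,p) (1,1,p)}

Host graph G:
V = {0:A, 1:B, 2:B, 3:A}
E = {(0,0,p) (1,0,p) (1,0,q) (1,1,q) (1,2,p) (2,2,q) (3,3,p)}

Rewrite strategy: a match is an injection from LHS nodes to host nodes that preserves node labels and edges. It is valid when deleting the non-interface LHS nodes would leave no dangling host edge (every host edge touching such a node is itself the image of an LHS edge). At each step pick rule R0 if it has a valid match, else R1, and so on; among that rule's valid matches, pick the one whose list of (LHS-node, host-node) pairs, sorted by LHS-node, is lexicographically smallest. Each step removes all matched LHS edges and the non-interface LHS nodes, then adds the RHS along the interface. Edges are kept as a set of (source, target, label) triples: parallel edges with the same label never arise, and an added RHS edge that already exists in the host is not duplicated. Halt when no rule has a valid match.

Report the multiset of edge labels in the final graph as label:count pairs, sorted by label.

Answer: p:2 q:1

Derivation:
start.  V:4 E:7  edges: 0-p->0 1-p->0 1-q->0 1-q->1 1-p->2 2-q->2 3-p->3
1. fire R0 via {0↦0, 1↦1}  →  V:4 E:5  edges: 1-p->0 1-q->0 1-p->2 2-q->2 3-p->3
2. fire R0 via {0↦3, 1↦2}  →  V:4 E:3  edges: 1-p->0 1-q->0 1-p->2
normal form: no rule applies after step 2
NF edges: [(1, 0, 'p'), (1, 0, 'q'), (1, 2, 'p')]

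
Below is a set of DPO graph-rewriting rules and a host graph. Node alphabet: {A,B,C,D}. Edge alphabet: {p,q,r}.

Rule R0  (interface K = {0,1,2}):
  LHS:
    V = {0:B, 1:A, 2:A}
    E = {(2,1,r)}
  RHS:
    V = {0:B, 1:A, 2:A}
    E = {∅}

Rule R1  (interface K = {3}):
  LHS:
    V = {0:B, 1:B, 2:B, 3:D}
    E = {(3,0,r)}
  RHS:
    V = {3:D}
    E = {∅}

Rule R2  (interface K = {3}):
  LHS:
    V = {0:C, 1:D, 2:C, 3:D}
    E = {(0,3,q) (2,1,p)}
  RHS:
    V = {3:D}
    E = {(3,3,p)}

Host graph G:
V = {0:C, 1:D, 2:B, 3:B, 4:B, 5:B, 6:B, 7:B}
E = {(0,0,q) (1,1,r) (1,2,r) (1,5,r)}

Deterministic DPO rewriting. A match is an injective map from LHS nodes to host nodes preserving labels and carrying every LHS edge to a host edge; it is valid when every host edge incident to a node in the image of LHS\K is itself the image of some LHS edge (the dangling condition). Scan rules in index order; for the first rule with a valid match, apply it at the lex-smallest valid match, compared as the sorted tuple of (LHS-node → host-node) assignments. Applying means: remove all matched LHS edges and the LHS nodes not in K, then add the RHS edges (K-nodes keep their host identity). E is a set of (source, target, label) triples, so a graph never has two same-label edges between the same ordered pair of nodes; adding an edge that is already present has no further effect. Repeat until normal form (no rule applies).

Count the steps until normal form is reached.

start.  V:8 E:4  edges: 0-q->0 1-r->1 1-r->2 1-r->5
1. fire R1 via {0↦2, 1↦3, 2↦4, 3↦1}  →  V:5 E:3  edges: 0-q->0 1-r->1 1-r->5
2. fire R1 via {0↦5, 1↦6, 2↦7, 3↦1}  →  V:2 E:2  edges: 0-q->0 1-r->1
final graph: no rule applies after step 2

Answer: 2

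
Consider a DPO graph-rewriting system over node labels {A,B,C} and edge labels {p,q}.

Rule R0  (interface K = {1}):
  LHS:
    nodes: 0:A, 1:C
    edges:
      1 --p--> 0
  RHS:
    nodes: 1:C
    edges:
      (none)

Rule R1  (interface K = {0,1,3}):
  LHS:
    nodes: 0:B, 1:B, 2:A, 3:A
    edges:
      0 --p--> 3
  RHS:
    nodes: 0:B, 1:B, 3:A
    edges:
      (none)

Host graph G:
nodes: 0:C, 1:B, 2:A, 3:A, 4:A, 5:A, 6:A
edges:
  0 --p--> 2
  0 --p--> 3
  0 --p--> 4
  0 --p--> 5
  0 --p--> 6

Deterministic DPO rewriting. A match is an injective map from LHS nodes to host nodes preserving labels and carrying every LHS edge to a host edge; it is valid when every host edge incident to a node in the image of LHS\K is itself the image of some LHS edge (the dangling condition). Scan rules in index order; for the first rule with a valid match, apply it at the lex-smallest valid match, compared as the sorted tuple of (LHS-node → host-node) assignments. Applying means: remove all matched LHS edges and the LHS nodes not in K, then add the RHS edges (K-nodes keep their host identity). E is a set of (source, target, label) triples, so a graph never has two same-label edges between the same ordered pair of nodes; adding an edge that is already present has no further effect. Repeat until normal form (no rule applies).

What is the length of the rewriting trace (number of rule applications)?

initial: |V|=7 |E|=5  E = 0-p->2 0-p->3 0-p->4 0-p->5 0-p->6
step 1: apply R0 at {0↦2, 1↦0}  → |V|=6 |E|=4  E = 0-p->3 0-p->4 0-p->5 0-p->6
step 2: apply R0 at {0↦3, 1↦0}  → |V|=5 |E|=3  E = 0-p->4 0-p->5 0-p->6
step 3: apply R0 at {0↦4, 1↦0}  → |V|=4 |E|=2  E = 0-p->5 0-p->6
step 4: apply R0 at {0↦5, 1↦0}  → |V|=3 |E|=1  E = 0-p->6
step 5: apply R0 at {0↦6, 1↦0}  → |V|=2 |E|=0  E = ∅
final graph: no rule applies after step 5

Answer: 5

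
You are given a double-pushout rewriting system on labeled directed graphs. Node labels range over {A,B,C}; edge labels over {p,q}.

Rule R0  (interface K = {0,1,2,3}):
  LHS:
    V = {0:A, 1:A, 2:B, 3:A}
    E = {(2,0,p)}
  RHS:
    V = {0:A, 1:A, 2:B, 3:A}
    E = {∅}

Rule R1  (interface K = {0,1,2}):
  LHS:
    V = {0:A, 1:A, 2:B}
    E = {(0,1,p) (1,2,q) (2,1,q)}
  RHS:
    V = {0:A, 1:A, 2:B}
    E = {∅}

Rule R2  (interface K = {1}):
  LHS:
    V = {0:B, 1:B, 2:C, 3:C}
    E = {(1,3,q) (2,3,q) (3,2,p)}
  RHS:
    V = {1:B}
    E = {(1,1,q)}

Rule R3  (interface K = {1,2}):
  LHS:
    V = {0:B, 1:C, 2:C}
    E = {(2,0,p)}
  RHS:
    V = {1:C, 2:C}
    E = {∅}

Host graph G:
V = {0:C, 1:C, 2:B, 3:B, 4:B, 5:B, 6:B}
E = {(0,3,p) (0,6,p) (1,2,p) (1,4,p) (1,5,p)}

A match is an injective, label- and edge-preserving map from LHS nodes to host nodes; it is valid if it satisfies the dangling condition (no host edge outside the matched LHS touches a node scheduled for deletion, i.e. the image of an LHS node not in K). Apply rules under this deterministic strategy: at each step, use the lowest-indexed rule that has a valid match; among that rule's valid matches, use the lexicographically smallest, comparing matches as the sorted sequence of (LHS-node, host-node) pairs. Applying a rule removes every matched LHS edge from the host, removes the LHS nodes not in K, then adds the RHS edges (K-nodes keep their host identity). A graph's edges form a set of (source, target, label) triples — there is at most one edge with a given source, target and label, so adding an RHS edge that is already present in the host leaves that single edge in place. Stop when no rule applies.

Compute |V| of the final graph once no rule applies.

Answer: 2

Steps:
initial: |V|=7 |E|=5  E = 0-p->3 0-p->6 1-p->2 1-p->4 1-p->5
step 1: apply R3 at {0↦2, 1↦0, 2↦1}  → |V|=6 |E|=4  E = 0-p->3 0-p->6 1-p->4 1-p->5
step 2: apply R3 at {0↦3, 1↦1, 2↦0}  → |V|=5 |E|=3  E = 0-p->6 1-p->4 1-p->5
step 3: apply R3 at {0↦4, 1↦0, 2↦1}  → |V|=4 |E|=2  E = 0-p->6 1-p->5
step 4: apply R3 at {0↦5, 1↦0, 2↦1}  → |V|=3 |E|=1  E = 0-p->6
step 5: apply R3 at {0↦6, 1↦1, 2↦0}  → |V|=2 |E|=0  E = ∅
final graph: no rule applies after step 5
NF nodes: {0:C, 1:C}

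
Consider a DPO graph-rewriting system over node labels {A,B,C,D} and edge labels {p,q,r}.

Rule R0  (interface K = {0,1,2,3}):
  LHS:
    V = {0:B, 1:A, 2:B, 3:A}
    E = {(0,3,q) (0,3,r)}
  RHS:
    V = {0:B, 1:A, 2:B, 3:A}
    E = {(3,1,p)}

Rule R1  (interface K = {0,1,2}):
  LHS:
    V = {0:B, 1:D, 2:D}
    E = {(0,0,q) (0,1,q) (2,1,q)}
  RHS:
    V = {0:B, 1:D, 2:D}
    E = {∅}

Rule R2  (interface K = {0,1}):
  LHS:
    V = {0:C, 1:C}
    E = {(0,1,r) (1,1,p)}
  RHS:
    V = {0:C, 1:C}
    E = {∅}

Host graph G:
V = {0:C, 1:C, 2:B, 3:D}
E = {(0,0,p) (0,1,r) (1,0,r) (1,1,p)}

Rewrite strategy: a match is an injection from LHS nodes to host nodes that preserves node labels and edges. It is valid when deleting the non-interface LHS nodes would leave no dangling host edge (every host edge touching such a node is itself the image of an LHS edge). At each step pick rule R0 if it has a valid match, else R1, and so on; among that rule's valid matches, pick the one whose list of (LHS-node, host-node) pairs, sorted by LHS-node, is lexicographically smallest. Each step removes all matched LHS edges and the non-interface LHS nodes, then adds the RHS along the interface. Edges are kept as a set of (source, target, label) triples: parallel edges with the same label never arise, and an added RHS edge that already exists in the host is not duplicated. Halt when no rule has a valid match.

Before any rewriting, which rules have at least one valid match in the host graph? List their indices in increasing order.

Answer: [R2]

Rewrite trace:
R0: no valid match — LHS pattern not found
R1: no valid match — LHS pattern not found
R2: 2 valid matches — {0↦0, 1↦1}, {0↦1, 1↦0}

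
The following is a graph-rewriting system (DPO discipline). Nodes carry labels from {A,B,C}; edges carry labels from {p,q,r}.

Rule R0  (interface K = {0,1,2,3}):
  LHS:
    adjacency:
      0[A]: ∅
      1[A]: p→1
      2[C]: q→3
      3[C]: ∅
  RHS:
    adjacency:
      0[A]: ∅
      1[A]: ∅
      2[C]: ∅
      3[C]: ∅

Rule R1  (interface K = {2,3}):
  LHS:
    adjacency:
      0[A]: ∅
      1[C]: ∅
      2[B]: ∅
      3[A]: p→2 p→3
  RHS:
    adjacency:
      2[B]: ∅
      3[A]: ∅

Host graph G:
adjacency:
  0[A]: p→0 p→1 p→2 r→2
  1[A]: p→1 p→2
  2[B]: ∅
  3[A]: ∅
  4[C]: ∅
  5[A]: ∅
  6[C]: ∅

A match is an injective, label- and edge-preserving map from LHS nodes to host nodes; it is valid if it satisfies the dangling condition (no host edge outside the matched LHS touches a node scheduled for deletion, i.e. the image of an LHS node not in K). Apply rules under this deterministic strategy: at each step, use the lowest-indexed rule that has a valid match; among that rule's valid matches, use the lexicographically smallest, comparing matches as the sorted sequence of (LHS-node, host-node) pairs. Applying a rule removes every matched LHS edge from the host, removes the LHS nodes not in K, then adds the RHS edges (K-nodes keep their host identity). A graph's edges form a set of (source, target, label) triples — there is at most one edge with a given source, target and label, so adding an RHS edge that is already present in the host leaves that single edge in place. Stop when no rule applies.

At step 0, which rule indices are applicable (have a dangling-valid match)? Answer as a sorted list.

Answer: [R1]

Steps:
R0: no valid match — LHS pattern not found
R1: 8 valid matches — {0↦3, 1↦4, 2↦2, 3↦0}, {0↦3, 1↦4, 2↦2, 3↦1}, {0↦3, 1↦6, 2↦2, 3↦0} (+5 more)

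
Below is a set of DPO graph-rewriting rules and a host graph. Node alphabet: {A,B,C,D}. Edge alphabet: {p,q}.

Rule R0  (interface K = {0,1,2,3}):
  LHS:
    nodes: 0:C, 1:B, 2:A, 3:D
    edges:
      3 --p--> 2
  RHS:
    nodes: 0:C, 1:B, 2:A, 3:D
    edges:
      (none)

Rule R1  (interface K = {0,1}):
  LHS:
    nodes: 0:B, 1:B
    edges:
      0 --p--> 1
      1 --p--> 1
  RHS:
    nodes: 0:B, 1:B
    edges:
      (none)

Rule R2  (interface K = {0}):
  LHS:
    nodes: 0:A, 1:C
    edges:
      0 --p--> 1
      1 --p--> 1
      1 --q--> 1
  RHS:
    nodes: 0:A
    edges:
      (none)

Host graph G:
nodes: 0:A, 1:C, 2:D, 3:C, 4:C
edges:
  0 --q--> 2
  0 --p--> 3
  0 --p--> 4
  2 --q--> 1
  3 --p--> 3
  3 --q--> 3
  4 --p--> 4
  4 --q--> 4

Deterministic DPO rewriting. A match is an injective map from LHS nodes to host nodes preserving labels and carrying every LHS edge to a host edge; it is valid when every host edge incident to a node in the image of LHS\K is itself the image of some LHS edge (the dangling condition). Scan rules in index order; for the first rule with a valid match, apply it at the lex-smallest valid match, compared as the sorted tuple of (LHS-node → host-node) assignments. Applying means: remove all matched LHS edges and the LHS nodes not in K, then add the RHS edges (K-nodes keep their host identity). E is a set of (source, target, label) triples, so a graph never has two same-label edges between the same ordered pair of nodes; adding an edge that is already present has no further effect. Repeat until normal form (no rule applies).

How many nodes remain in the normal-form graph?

[0] host  ⇒  5 nodes, 8 edges  {0-q->2 0-p->3 0-p->4 2-q->1 3-p->3 3-q->3 4-p->4 4-q->4}
[1] R2 @ {0↦0, 1↦3}  ⇒  4 nodes, 5 edges  {0-q->2 0-p->4 2-q->1 4-p->4 4-q->4}
[2] R2 @ {0↦0, 1↦4}  ⇒  3 nodes, 2 edges  {0-q->2 2-q->1}
halt: no rule applies after step 2
NF nodes: {0:A, 1:C, 2:D}

Answer: 3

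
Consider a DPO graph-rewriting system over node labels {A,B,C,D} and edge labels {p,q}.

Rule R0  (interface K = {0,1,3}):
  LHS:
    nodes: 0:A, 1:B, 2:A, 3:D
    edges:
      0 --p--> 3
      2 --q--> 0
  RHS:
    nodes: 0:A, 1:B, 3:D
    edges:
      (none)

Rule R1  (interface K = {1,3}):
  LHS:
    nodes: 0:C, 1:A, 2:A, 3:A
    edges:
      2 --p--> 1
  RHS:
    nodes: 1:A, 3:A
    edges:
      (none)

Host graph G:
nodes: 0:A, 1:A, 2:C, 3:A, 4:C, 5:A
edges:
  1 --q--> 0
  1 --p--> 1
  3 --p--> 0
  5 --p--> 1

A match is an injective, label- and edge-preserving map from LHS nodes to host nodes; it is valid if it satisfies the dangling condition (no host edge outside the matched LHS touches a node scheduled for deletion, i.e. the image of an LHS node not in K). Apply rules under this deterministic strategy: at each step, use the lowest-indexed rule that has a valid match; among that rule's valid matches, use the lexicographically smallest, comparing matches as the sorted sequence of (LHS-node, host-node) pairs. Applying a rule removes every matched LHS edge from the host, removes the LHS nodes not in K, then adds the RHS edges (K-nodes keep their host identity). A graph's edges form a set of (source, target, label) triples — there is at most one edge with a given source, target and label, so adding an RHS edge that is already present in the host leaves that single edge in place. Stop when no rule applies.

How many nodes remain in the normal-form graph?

Answer: 2

Steps:
start.  V:6 E:4  edges: 1-q->0 1-p->1 3-p->0 5-p->1
1. fire R1 via {0↦2, 1↦0, 2↦3, 3↦1}  →  V:4 E:3  edges: 1-q->0 1-p->1 5-p->1
2. fire R1 via {0↦4, 1↦1, 2↦5, 3↦0}  →  V:2 E:2  edges: 1-q->0 1-p->1
halt: no rule applies after step 2
NF nodes: {0:A, 1:A}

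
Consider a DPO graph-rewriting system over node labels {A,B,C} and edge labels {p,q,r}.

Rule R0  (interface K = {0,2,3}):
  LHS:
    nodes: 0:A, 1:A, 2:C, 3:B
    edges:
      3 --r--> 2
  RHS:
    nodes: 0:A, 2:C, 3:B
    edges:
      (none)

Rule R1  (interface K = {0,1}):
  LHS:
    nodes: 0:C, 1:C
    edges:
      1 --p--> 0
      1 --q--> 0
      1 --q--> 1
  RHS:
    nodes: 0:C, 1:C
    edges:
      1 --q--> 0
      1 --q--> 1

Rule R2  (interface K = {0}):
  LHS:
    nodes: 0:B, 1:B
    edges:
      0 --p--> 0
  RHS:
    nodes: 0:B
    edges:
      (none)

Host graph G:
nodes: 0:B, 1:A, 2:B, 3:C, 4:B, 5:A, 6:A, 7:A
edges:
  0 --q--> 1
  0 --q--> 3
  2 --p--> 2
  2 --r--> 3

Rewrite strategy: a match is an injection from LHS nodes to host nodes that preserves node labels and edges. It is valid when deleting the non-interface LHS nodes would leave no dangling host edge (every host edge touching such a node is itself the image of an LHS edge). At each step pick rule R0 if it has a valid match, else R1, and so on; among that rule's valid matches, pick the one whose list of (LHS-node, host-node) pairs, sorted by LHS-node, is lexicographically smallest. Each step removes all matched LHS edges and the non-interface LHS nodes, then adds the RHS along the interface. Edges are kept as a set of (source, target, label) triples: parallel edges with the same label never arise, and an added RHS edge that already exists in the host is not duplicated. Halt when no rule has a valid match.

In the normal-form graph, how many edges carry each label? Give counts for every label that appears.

Answer: q:2

Steps:
start.  V:8 E:4  edges: 0-q->1 0-q->3 2-p->2 2-r->3
1. fire R0 via {0↦1, 1↦5, 2↦3, 3↦2}  →  V:7 E:3  edges: 0-q->1 0-q->3 2-p->2
2. fire R2 via {0↦2, 1↦4}  →  V:6 E:2  edges: 0-q->1 0-q->3
final graph: no rule applies after step 2
NF edges: [(0, 1, 'q'), (0, 3, 'q')]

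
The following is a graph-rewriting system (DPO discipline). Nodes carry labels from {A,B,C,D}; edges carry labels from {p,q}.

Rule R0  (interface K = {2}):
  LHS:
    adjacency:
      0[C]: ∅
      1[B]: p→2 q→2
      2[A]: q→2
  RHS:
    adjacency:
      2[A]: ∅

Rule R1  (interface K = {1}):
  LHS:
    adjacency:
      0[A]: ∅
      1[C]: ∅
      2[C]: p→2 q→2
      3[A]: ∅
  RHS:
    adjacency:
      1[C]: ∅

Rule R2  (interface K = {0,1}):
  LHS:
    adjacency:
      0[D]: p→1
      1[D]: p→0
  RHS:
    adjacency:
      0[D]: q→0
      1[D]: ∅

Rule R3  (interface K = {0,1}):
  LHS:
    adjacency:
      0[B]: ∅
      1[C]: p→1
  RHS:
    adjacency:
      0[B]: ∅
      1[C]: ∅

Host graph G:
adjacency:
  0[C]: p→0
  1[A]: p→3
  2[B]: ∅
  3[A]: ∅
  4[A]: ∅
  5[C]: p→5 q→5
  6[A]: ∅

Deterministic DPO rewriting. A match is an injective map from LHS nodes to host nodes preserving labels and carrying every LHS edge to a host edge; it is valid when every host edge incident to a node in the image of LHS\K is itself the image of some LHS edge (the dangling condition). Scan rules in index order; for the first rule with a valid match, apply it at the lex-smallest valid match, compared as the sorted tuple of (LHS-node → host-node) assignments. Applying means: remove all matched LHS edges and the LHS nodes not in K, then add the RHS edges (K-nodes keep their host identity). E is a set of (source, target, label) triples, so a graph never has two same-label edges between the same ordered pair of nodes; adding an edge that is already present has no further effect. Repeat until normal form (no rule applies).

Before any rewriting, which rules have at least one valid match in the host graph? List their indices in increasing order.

Answer: [R1,R3]

Steps:
R0: no valid match — LHS pattern not found
R1: 2 valid matches — {0↦4, 1↦0, 2↦5, 3↦6}, {0↦6, 1↦0, 2↦5, 3↦4}
R2: no valid match — LHS pattern not found
R3: 2 valid matches — {0↦2, 1↦0}, {0↦2, 1↦5}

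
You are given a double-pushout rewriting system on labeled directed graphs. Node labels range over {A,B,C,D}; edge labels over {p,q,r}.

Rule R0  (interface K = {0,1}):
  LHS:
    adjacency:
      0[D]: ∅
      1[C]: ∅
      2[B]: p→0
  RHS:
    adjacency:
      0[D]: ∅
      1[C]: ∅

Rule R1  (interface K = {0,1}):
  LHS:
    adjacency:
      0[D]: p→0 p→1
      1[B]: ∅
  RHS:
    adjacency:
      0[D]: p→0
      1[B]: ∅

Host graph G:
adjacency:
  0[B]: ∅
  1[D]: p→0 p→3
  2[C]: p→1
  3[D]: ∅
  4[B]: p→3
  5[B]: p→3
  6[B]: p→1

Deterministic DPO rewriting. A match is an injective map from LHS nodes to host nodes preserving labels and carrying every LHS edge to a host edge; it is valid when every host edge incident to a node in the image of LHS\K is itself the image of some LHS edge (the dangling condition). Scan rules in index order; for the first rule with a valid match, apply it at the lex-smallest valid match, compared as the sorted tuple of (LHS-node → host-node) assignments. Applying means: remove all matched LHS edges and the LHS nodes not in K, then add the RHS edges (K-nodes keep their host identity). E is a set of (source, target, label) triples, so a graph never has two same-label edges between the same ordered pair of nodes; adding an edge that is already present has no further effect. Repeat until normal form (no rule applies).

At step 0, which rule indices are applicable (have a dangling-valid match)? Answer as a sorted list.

Answer: [R0]

Derivation:
R0: 3 valid matches — {0↦1, 1↦2, 2↦6}, {0↦3, 1↦2, 2↦4}, {0↦3, 1↦2, 2↦5}
R1: no valid match — LHS pattern not found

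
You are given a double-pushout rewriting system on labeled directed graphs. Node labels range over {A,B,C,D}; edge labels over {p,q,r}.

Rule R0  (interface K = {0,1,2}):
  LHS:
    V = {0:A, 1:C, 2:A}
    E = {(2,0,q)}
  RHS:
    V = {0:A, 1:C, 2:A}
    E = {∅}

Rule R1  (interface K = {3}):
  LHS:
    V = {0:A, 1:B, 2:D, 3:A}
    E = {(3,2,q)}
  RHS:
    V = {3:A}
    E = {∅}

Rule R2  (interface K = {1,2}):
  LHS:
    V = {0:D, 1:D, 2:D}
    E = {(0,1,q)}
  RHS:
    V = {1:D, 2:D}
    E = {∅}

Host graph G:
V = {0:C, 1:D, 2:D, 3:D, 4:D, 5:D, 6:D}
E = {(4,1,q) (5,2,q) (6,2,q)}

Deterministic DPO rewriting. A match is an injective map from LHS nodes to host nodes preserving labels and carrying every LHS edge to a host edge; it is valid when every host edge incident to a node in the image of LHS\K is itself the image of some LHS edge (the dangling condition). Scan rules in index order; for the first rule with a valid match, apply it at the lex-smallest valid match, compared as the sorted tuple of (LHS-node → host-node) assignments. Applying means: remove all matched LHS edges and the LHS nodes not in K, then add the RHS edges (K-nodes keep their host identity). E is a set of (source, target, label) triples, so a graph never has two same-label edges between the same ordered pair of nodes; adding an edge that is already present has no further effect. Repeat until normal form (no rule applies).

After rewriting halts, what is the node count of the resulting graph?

Answer: 4

Steps:
start.  V:7 E:3  edges: 4-q->1 5-q->2 6-q->2
1. fire R2 via {0↦4, 1↦1, 2↦2}  →  V:6 E:2  edges: 5-q->2 6-q->2
2. fire R2 via {0↦5, 1↦2, 2↦1}  →  V:5 E:1  edges: 6-q->2
3. fire R2 via {0↦6, 1↦2, 2↦1}  →  V:4 E:0  edges: ∅
normal form: no rule applies after step 3
NF nodes: {0:C, 1:D, 2:D, 3:D}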